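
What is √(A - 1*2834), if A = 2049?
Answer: I*√785 ≈ 28.018*I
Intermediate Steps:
√(A - 1*2834) = √(2049 - 1*2834) = √(2049 - 2834) = √(-785) = I*√785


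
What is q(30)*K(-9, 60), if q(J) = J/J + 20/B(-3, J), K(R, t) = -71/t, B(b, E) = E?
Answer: -71/36 ≈ -1.9722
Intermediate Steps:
q(J) = 1 + 20/J (q(J) = J/J + 20/J = 1 + 20/J)
q(30)*K(-9, 60) = ((20 + 30)/30)*(-71/60) = ((1/30)*50)*(-71*1/60) = (5/3)*(-71/60) = -71/36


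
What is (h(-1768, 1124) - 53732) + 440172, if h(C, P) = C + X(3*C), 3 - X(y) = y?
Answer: 389979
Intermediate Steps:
X(y) = 3 - y
h(C, P) = 3 - 2*C (h(C, P) = C + (3 - 3*C) = 3 - 2*C)
(h(-1768, 1124) - 53732) + 440172 = ((3 - 2*(-1768)) - 53732) + 440172 = ((3 + 3536) - 53732) + 440172 = (3539 - 53732) + 440172 = -50193 + 440172 = 389979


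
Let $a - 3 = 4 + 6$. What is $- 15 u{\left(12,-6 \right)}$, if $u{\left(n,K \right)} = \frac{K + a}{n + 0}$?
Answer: $- \frac{35}{4} \approx -8.75$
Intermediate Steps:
$a = 13$ ($a = 3 + \left(4 + 6\right) = 3 + 10 = 13$)
$u{\left(n,K \right)} = \frac{13 + K}{n}$ ($u{\left(n,K \right)} = \frac{K + 13}{n + 0} = \frac{13 + K}{n}$)
$- 15 u{\left(12,-6 \right)} = - 15 \frac{13 - 6}{12} = - 15 \cdot \frac{1}{12} \cdot 7 = \left(-15\right) \frac{7}{12} = - \frac{35}{4}$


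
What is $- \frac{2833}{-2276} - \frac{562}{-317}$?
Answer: $\frac{2177173}{721492} \approx 3.0176$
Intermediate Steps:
$- \frac{2833}{-2276} - \frac{562}{-317} = \left(-2833\right) \left(- \frac{1}{2276}\right) - - \frac{562}{317} = \frac{2833}{2276} + \frac{562}{317} = \frac{2177173}{721492}$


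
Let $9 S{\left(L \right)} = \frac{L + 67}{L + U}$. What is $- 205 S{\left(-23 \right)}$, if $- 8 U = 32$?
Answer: $\frac{9020}{243} \approx 37.119$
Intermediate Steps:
$U = -4$ ($U = \left(- \frac{1}{8}\right) 32 = -4$)
$S{\left(L \right)} = \frac{67 + L}{9 \left(-4 + L\right)}$ ($S{\left(L \right)} = \frac{\left(L + 67\right) \frac{1}{L - 4}}{9} = \frac{\left(67 + L\right) \frac{1}{-4 + L}}{9} = \frac{\frac{1}{-4 + L} \left(67 + L\right)}{9} = \frac{67 + L}{9 \left(-4 + L\right)}$)
$- 205 S{\left(-23 \right)} = - 205 \frac{67 - 23}{9 \left(-4 - 23\right)} = - 205 \cdot \frac{1}{9} \frac{1}{-27} \cdot 44 = - 205 \cdot \frac{1}{9} \left(- \frac{1}{27}\right) 44 = \left(-205\right) \left(- \frac{44}{243}\right) = \frac{9020}{243}$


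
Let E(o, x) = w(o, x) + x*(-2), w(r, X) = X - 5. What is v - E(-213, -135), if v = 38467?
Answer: 38337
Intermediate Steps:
w(r, X) = -5 + X
E(o, x) = -5 - x (E(o, x) = (-5 + x) + x*(-2) = (-5 + x) - 2*x = -5 - x)
v - E(-213, -135) = 38467 - (-5 - 1*(-135)) = 38467 - (-5 + 135) = 38467 - 1*130 = 38467 - 130 = 38337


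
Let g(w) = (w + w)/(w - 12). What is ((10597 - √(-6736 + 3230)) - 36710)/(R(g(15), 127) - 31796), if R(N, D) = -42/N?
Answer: 130565/159001 + 5*I*√3506/159001 ≈ 0.82116 + 0.001862*I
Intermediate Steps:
g(w) = 2*w/(-12 + w) (g(w) = (2*w)/(-12 + w) = 2*w/(-12 + w))
((10597 - √(-6736 + 3230)) - 36710)/(R(g(15), 127) - 31796) = ((10597 - √(-6736 + 3230)) - 36710)/(-42/(2*15/(-12 + 15)) - 31796) = ((10597 - √(-3506)) - 36710)/(-42/(2*15/3) - 31796) = ((10597 - I*√3506) - 36710)/(-42/(2*15*(⅓)) - 31796) = ((10597 - I*√3506) - 36710)/(-42/10 - 31796) = (-26113 - I*√3506)/(-42*⅒ - 31796) = (-26113 - I*√3506)/(-21/5 - 31796) = (-26113 - I*√3506)/(-159001/5) = (-26113 - I*√3506)*(-5/159001) = 130565/159001 + 5*I*√3506/159001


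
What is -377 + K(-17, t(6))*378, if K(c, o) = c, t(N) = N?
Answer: -6803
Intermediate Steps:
-377 + K(-17, t(6))*378 = -377 - 17*378 = -377 - 6426 = -6803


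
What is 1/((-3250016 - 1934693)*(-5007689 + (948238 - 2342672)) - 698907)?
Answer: 1/33193144038300 ≈ 3.0127e-14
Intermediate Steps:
1/((-3250016 - 1934693)*(-5007689 + (948238 - 2342672)) - 698907) = 1/(-5184709*(-5007689 - 1394434) - 698907) = 1/(-5184709*(-6402123) - 698907) = 1/(33193144737207 - 698907) = 1/33193144038300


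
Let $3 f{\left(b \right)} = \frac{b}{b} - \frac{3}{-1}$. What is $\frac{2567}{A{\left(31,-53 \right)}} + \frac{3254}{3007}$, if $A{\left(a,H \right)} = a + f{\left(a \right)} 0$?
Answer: $\frac{252253}{3007} \approx 83.889$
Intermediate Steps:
$f{\left(b \right)} = \frac{4}{3}$ ($f{\left(b \right)} = \frac{\frac{b}{b} - \frac{3}{-1}}{3} = \frac{1 - -3}{3} = \frac{1 + 3}{3} = \frac{1}{3} \cdot 4 = \frac{4}{3}$)
$A{\left(a,H \right)} = a$ ($A{\left(a,H \right)} = a + \frac{4}{3} \cdot 0 = a + 0 = a$)
$\frac{2567}{A{\left(31,-53 \right)}} + \frac{3254}{3007} = \frac{2567}{31} + \frac{3254}{3007} = \frac{252253}{3007}$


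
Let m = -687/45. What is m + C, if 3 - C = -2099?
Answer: 31301/15 ≈ 2086.7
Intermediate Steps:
C = 2102 (C = 3 - 1*(-2099) = 3 + 2099 = 2102)
m = -229/15 (m = -687*1/45 = -229/15 ≈ -15.267)
m + C = -229/15 + 2102 = 31301/15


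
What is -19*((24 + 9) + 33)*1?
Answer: -1254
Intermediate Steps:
-19*((24 + 9) + 33)*1 = -19*(33 + 33)*1 = -19*66*1 = -1254*1 = -1254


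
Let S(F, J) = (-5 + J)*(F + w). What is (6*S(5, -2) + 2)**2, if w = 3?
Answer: 111556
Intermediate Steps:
S(F, J) = (-5 + J)*(3 + F) (S(F, J) = (-5 + J)*(F + 3) = (-5 + J)*(3 + F))
(6*S(5, -2) + 2)**2 = (6*(-15 - 5*5 + 3*(-2) + 5*(-2)) + 2)**2 = (6*(-15 - 25 - 6 - 10) + 2)**2 = (6*(-56) + 2)**2 = (-336 + 2)**2 = (-334)**2 = 111556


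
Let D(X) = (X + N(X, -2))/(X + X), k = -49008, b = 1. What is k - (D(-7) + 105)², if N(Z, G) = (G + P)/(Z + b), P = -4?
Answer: -2946036/49 ≈ -60123.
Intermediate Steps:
N(Z, G) = (-4 + G)/(1 + Z) (N(Z, G) = (G - 4)/(Z + 1) = (-4 + G)/(1 + Z))
D(X) = (X - 6/(1 + X))/(2*X) (D(X) = (X + (-4 - 2)/(1 + X))/(X + X) = (X - 6/(1 + X))/((2*X)) = (X - 6/(1 + X))*(1/(2*X)) = (X - 6/(1 + X))/(2*X))
k - (D(-7) + 105)² = -49008 - ((½)*(-6 - 7*(1 - 7))/(-7*(1 - 7)) + 105)² = -49008 - ((½)*(-⅐)*(-6 - 7*(-6))/(-6) + 105)² = -49008 - ((½)*(-⅐)*(-⅙)*(-6 + 42) + 105)² = -49008 - ((½)*(-⅐)*(-⅙)*36 + 105)² = -49008 - (3/7 + 105)² = -49008 - (738/7)² = -49008 - 1*544644/49 = -49008 - 544644/49 = -2946036/49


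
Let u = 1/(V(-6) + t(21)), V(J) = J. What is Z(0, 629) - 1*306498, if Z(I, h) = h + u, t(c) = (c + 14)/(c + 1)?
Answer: -29669315/97 ≈ -3.0587e+5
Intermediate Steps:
t(c) = (14 + c)/(1 + c)
u = -22/97 (u = 1/(-6 + (14 + 21)/(1 + 21)) = 1/(-6 + 35/22) = 1/(-97/22) = -22/97 ≈ -0.22680)
Z(I, h) = -22/97 + h (Z(I, h) = h - 22/97 = -22/97 + h)
Z(0, 629) - 1*306498 = (-22/97 + 629) - 1*306498 = 60991/97 - 306498 = -29669315/97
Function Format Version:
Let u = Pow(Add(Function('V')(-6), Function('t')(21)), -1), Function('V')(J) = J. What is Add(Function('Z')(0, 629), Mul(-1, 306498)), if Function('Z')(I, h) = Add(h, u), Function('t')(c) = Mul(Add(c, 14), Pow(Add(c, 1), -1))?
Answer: Rational(-29669315, 97) ≈ -3.0587e+5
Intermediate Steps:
Function('t')(c) = Mul(Pow(Add(1, c), -1), Add(14, c)) (Function('t')(c) = Mul(Add(14, c), Pow(Add(1, c), -1)) = Mul(Pow(Add(1, c), -1), Add(14, c)))
u = Rational(-22, 97) (u = Pow(Add(-6, Mul(Pow(Add(1, 21), -1), Add(14, 21))), -1) = Pow(Add(-6, Mul(Pow(22, -1), 35)), -1) = Pow(Add(-6, Mul(Rational(1, 22), 35)), -1) = Pow(Add(-6, Rational(35, 22)), -1) = Pow(Rational(-97, 22), -1) = Rational(-22, 97) ≈ -0.22680)
Function('Z')(I, h) = Add(Rational(-22, 97), h) (Function('Z')(I, h) = Add(h, Rational(-22, 97)) = Add(Rational(-22, 97), h))
Add(Function('Z')(0, 629), Mul(-1, 306498)) = Add(Add(Rational(-22, 97), 629), Mul(-1, 306498)) = Add(Rational(60991, 97), -306498) = Rational(-29669315, 97)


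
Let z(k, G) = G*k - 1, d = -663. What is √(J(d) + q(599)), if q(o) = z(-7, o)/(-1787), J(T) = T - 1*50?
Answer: I*√2269377419/1787 ≈ 26.658*I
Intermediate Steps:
J(T) = -50 + T (J(T) = T - 50 = -50 + T)
z(k, G) = -1 + G*k
q(o) = 1/1787 + 7*o/1787 (q(o) = (-1 + o*(-7))/(-1787) = (-1 - 7*o)*(-1/1787) = 1/1787 + 7*o/1787)
√(J(d) + q(599)) = √((-50 - 663) + (1/1787 + (7/1787)*599)) = √(-713 + (1/1787 + 4193/1787)) = √(-713 + 4194/1787) = √(-1269937/1787) = I*√2269377419/1787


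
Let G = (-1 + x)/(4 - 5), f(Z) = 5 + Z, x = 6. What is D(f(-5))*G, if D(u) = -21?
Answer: 105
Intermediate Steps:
G = -5 (G = (-1 + 6)/(4 - 5) = 5/(-1) = 5*(-1) = -5)
D(f(-5))*G = -21*(-5) = 105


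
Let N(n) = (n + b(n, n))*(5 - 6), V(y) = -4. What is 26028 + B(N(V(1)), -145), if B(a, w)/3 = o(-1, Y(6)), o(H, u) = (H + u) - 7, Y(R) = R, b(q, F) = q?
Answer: 26022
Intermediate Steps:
N(n) = -2*n (N(n) = (n + n)*(5 - 6) = (2*n)*(-1) = -2*n)
o(H, u) = -7 + H + u
B(a, w) = -6 (B(a, w) = 3*(-7 - 1 + 6) = 3*(-2) = -6)
26028 + B(N(V(1)), -145) = 26028 - 6 = 26022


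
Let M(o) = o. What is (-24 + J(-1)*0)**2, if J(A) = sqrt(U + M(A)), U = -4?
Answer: 576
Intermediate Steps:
J(A) = sqrt(-4 + A)
(-24 + J(-1)*0)**2 = (-24 + sqrt(-4 - 1)*0)**2 = (-24 + sqrt(-5)*0)**2 = (-24 + (I*sqrt(5))*0)**2 = (-24 + 0)**2 = (-24)**2 = 576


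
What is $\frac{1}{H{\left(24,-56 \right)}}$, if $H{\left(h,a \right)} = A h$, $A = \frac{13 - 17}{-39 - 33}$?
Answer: $\frac{3}{4} \approx 0.75$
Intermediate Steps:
$A = \frac{1}{18}$ ($A = - \frac{4}{-72} = \left(-4\right) \left(- \frac{1}{72}\right) = \frac{1}{18} \approx 0.055556$)
$H{\left(h,a \right)} = \frac{h}{18}$
$\frac{1}{H{\left(24,-56 \right)}} = \frac{1}{\frac{1}{18} \cdot 24} = \frac{1}{\frac{4}{3}} = \frac{3}{4}$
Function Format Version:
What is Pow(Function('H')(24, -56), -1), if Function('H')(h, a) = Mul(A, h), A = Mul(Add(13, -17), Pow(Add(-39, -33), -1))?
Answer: Rational(3, 4) ≈ 0.75000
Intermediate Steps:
A = Rational(1, 18) (A = Mul(-4, Pow(-72, -1)) = Mul(-4, Rational(-1, 72)) = Rational(1, 18) ≈ 0.055556)
Function('H')(h, a) = Mul(Rational(1, 18), h)
Pow(Function('H')(24, -56), -1) = Pow(Mul(Rational(1, 18), 24), -1) = Pow(Rational(4, 3), -1) = Rational(3, 4)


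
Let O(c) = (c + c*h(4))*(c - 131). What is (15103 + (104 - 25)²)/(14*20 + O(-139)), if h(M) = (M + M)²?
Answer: 10672/1219865 ≈ 0.0087485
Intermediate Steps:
h(M) = 4*M² (h(M) = (2*M)² = 4*M²)
O(c) = 65*c*(-131 + c) (O(c) = (c + c*(4*4²))*(c - 131) = (c + c*(4*16))*(-131 + c) = (c + c*64)*(-131 + c) = (c + 64*c)*(-131 + c) = (65*c)*(-131 + c) = 65*c*(-131 + c))
(15103 + (104 - 25)²)/(14*20 + O(-139)) = (15103 + (104 - 25)²)/(14*20 + 65*(-139)*(-131 - 139)) = (15103 + 79²)/(280 + 65*(-139)*(-270)) = (15103 + 6241)/(280 + 2439450) = 21344/2439730 = 21344*(1/2439730) = 10672/1219865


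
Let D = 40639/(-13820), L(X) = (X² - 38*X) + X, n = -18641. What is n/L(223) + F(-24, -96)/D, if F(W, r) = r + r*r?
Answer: -5228578306799/1685624442 ≈ -3101.9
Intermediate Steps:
L(X) = X² - 37*X
F(W, r) = r + r²
D = -40639/13820 (D = 40639*(-1/13820) = -40639/13820 ≈ -2.9406)
n/L(223) + F(-24, -96)/D = -18641*1/(223*(-37 + 223)) + (-96*(1 - 96))/(-40639/13820) = -18641/(223*186) - 96*(-95)*(-13820/40639) = -18641/41478 + 9120*(-13820/40639) = -18641*1/41478 - 126038400/40639 = -18641/41478 - 126038400/40639 = -5228578306799/1685624442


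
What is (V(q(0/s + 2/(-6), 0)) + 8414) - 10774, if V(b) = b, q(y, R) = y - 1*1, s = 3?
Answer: -7084/3 ≈ -2361.3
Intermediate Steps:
q(y, R) = -1 + y (q(y, R) = y - 1 = -1 + y)
(V(q(0/s + 2/(-6), 0)) + 8414) - 10774 = ((-1 + (0/3 + 2/(-6))) + 8414) - 10774 = ((-1 + (0*(1/3) + 2*(-1/6))) + 8414) - 10774 = ((-1 + (0 - 1/3)) + 8414) - 10774 = ((-1 - 1/3) + 8414) - 10774 = (-4/3 + 8414) - 10774 = 25238/3 - 10774 = -7084/3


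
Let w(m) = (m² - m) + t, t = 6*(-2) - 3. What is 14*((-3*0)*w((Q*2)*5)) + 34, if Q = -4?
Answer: 34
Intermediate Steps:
t = -15 (t = -12 - 3 = -15)
w(m) = -15 + m² - m (w(m) = (m² - m) - 15 = -15 + m² - m)
14*((-3*0)*w((Q*2)*5)) + 34 = 14*((-3*0)*(-15 + (-4*2*5)² - (-4*2)*5)) + 34 = 14*(0*(-15 + (-8*5)² - (-8)*5)) + 34 = 14*(0*(-15 + (-40)² - 1*(-40))) + 34 = 14*(0*(-15 + 1600 + 40)) + 34 = 14*(0*1625) + 34 = 14*0 + 34 = 0 + 34 = 34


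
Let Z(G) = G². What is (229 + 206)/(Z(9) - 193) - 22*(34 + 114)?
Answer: -365107/112 ≈ -3259.9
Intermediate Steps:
(229 + 206)/(Z(9) - 193) - 22*(34 + 114) = (229 + 206)/(9² - 193) - 22*(34 + 114) = 435/(81 - 193) - 22*148 = 435/(-112) - 3256 = 435*(-1/112) - 3256 = -435/112 - 3256 = -365107/112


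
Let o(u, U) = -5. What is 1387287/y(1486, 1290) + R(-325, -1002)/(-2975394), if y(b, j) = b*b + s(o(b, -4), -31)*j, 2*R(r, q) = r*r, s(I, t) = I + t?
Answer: 501694709666/804009478983 ≈ 0.62399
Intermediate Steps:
R(r, q) = r²/2 (R(r, q) = (r*r)/2 = r²/2)
y(b, j) = b² - 36*j (y(b, j) = b*b + (-5 - 31)*j = b² - 36*j)
1387287/y(1486, 1290) + R(-325, -1002)/(-2975394) = 1387287/(1486² - 36*1290) + ((½)*(-325)²)/(-2975394) = 1387287/(2208196 - 46440) + ((½)*105625)*(-1/2975394) = 1387287/2161756 + (105625/2)*(-1/2975394) = 1387287*(1/2161756) - 105625/5950788 = 1387287/2161756 - 105625/5950788 = 501694709666/804009478983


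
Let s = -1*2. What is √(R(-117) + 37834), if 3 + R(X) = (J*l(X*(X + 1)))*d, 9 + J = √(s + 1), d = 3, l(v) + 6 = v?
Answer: √(-328451 + 40698*I) ≈ 35.439 + 574.2*I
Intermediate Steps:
s = -2
l(v) = -6 + v
J = -9 + I (J = -9 + √(-2 + 1) = -9 + √(-1) = -9 + I ≈ -9.0 + 1.0*I)
R(X) = -3 + 3*(-9 + I)*(-6 + X*(1 + X)) (R(X) = -3 + ((-9 + I)*(-6 + X*(X + 1)))*3 = -3 + ((-9 + I)*(-6 + X*(1 + X)))*3 = -3 + 3*(-9 + I)*(-6 + X*(1 + X)))
√(R(-117) + 37834) = √((-3 - 3*(-6 - 117*(1 - 117))*(9 - I)) + 37834) = √((-3 - 3*(-6 - 117*(-116))*(9 - I)) + 37834) = √((-3 - 3*(-6 + 13572)*(9 - I)) + 37834) = √((-3 - 3*13566*(9 - I)) + 37834) = √((-3 + (-366282 + 40698*I)) + 37834) = √((-366285 + 40698*I) + 37834) = √(-328451 + 40698*I)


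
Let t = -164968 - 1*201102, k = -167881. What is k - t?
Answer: 198189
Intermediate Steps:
t = -366070 (t = -164968 - 201102 = -366070)
k - t = -167881 - 1*(-366070) = -167881 + 366070 = 198189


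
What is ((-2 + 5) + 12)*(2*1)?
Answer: 30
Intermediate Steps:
((-2 + 5) + 12)*(2*1) = (3 + 12)*2 = 15*2 = 30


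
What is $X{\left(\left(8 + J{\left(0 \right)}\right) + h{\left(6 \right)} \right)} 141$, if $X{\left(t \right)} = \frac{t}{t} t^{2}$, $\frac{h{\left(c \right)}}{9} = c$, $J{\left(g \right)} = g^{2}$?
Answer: $542004$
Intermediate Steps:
$h{\left(c \right)} = 9 c$
$X{\left(t \right)} = t^{2}$ ($X{\left(t \right)} = 1 t^{2} = t^{2}$)
$X{\left(\left(8 + J{\left(0 \right)}\right) + h{\left(6 \right)} \right)} 141 = \left(\left(8 + 0^{2}\right) + 9 \cdot 6\right)^{2} \cdot 141 = \left(\left(8 + 0\right) + 54\right)^{2} \cdot 141 = \left(8 + 54\right)^{2} \cdot 141 = 62^{2} \cdot 141 = 3844 \cdot 141 = 542004$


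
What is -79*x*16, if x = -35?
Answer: 44240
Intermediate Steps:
-79*x*16 = -79*(-35)*16 = 2765*16 = 44240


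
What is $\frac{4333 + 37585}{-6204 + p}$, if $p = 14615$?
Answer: $\frac{41918}{8411} \approx 4.9837$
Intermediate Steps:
$\frac{4333 + 37585}{-6204 + p} = \frac{4333 + 37585}{-6204 + 14615} = \frac{41918}{8411}$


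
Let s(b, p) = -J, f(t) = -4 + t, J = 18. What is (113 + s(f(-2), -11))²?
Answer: 9025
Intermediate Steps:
s(b, p) = -18 (s(b, p) = -1*18 = -18)
(113 + s(f(-2), -11))² = (113 - 18)² = 95² = 9025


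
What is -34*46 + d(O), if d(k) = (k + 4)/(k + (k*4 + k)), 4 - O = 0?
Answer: -4691/3 ≈ -1563.7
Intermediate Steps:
O = 4 (O = 4 - 1*0 = 4 + 0 = 4)
d(k) = (4 + k)/(6*k) (d(k) = (4 + k)/(k + (4*k + k)) = (4 + k)/(k + 5*k) = (4 + k)/((6*k)) = (4 + k)*(1/(6*k)) = (4 + k)/(6*k))
-34*46 + d(O) = -34*46 + (1/6)*(4 + 4)/4 = -1564 + (1/6)*(1/4)*8 = -1564 + 1/3 = -4691/3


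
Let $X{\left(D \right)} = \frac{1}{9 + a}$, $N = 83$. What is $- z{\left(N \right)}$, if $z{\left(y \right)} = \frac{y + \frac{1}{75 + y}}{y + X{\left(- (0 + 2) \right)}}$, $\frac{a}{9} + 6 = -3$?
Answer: $- \frac{94428}{94405} \approx -1.0002$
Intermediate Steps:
$a = -81$ ($a = -54 + 9 \left(-3\right) = -54 - 27 = -81$)
$X{\left(D \right)} = - \frac{1}{72}$ ($X{\left(D \right)} = \frac{1}{9 - 81} = \frac{1}{-72} = - \frac{1}{72}$)
$z{\left(y \right)} = \frac{y + \frac{1}{75 + y}}{- \frac{1}{72} + y}$ ($z{\left(y \right)} = \frac{y + \frac{1}{75 + y}}{y - \frac{1}{72}} = \frac{y + \frac{1}{75 + y}}{- \frac{1}{72} + y}$)
$- z{\left(N \right)} = - \frac{72 \left(1 + 83^{2} + 75 \cdot 83\right)}{-75 + 72 \cdot 83^{2} + 5399 \cdot 83} = - \frac{72 \left(1 + 6889 + 6225\right)}{-75 + 72 \cdot 6889 + 448117} = - \frac{72 \cdot 13115}{-75 + 496008 + 448117} = - \frac{72 \cdot 13115}{944050} = \left(-1\right) \frac{94428}{94405} = - \frac{94428}{94405}$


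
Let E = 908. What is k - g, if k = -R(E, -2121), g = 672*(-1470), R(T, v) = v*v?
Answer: -3510801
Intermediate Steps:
R(T, v) = v²
g = -987840
k = -4498641 (k = -1*(-2121)² = -1*4498641 = -4498641)
k - g = -4498641 - 1*(-987840) = -4498641 + 987840 = -3510801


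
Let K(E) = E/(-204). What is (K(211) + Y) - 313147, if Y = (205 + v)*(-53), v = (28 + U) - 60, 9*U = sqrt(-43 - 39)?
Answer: -65752675/204 - 53*I*sqrt(82)/9 ≈ -3.2232e+5 - 53.326*I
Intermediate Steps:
U = I*sqrt(82)/9 (U = sqrt(-43 - 39)/9 = sqrt(-82)/9 = (I*sqrt(82))/9 = I*sqrt(82)/9 ≈ 1.0062*I)
v = -32 + I*sqrt(82)/9 (v = (28 + I*sqrt(82)/9) - 60 = -32 + I*sqrt(82)/9 ≈ -32.0 + 1.0062*I)
K(E) = -E/204 (K(E) = E*(-1/204) = -E/204)
Y = -9169 - 53*I*sqrt(82)/9 (Y = (205 + (-32 + I*sqrt(82)/9))*(-53) = (173 + I*sqrt(82)/9)*(-53) = -9169 - 53*I*sqrt(82)/9 ≈ -9169.0 - 53.326*I)
(K(211) + Y) - 313147 = (-1/204*211 + (-9169 - 53*I*sqrt(82)/9)) - 313147 = (-211/204 + (-9169 - 53*I*sqrt(82)/9)) - 313147 = (-1870687/204 - 53*I*sqrt(82)/9) - 313147 = -65752675/204 - 53*I*sqrt(82)/9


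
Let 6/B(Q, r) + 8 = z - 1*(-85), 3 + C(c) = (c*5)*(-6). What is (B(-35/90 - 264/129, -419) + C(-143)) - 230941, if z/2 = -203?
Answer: -74569172/329 ≈ -2.2665e+5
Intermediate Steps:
z = -406 (z = 2*(-203) = -406)
C(c) = -3 - 30*c (C(c) = -3 + (c*5)*(-6) = -3 + (5*c)*(-6) = -3 - 30*c)
B(Q, r) = -6/329 (B(Q, r) = 6/(-8 + (-406 - 1*(-85))) = 6/(-8 + (-406 + 85)) = 6/(-8 - 321) = 6/(-329) = 6*(-1/329) = -6/329)
(B(-35/90 - 264/129, -419) + C(-143)) - 230941 = (-6/329 + (-3 - 30*(-143))) - 230941 = (-6/329 + (-3 + 4290)) - 230941 = (-6/329 + 4287) - 230941 = 1410417/329 - 230941 = -74569172/329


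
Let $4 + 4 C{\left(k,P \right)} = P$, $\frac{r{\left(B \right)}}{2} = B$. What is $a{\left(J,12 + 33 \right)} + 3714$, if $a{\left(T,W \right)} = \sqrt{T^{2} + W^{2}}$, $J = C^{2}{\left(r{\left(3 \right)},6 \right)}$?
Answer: $3714 + \frac{\sqrt{32401}}{4} \approx 3759.0$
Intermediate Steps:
$r{\left(B \right)} = 2 B$
$C{\left(k,P \right)} = -1 + \frac{P}{4}$
$J = \frac{1}{4}$ ($J = \left(-1 + \frac{1}{4} \cdot 6\right)^{2} = \left(-1 + \frac{3}{2}\right)^{2} = \left(\frac{1}{2}\right)^{2} = \frac{1}{4} \approx 0.25$)
$a{\left(J,12 + 33 \right)} + 3714 = \sqrt{\left(\frac{1}{4}\right)^{2} + \left(12 + 33\right)^{2}} + 3714 = \sqrt{\frac{1}{16} + 45^{2}} + 3714 = \sqrt{\frac{1}{16} + 2025} + 3714 = \sqrt{\frac{32401}{16}} + 3714 = \frac{\sqrt{32401}}{4} + 3714 = 3714 + \frac{\sqrt{32401}}{4}$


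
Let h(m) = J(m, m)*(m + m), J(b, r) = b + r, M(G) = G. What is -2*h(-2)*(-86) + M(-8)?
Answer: 2744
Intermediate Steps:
h(m) = 4*m² (h(m) = (m + m)*(m + m) = (2*m)*(2*m) = 4*m²)
-2*h(-2)*(-86) + M(-8) = -8*(-2)²*(-86) - 8 = -8*4*(-86) - 8 = -2*16*(-86) - 8 = -32*(-86) - 8 = 2752 - 8 = 2744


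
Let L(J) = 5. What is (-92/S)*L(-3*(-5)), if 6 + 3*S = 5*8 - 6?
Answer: -345/7 ≈ -49.286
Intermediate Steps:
S = 28/3 (S = -2 + (5*8 - 6)/3 = -2 + (40 - 6)/3 = -2 + (1/3)*34 = -2 + 34/3 = 28/3 ≈ 9.3333)
(-92/S)*L(-3*(-5)) = -92/28/3*5 = -92*3/28*5 = -69/7*5 = -345/7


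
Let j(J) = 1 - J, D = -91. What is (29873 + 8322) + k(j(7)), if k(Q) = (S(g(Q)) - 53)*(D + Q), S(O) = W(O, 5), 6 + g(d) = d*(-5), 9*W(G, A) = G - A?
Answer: 388181/9 ≈ 43131.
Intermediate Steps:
W(G, A) = -A/9 + G/9 (W(G, A) = (G - A)/9 = -A/9 + G/9)
g(d) = -6 - 5*d (g(d) = -6 + d*(-5) = -6 - 5*d)
S(O) = -5/9 + O/9 (S(O) = -⅑*5 + O/9 = -5/9 + O/9)
k(Q) = (-91 + Q)*(-488/9 - 5*Q/9) (k(Q) = ((-5/9 + (-6 - 5*Q)/9) - 53)*(-91 + Q) = ((-5/9 + (-⅔ - 5*Q/9)) - 53)*(-91 + Q) = ((-11/9 - 5*Q/9) - 53)*(-91 + Q) = (-488/9 - 5*Q/9)*(-91 + Q) = (-91 + Q)*(-488/9 - 5*Q/9))
(29873 + 8322) + k(j(7)) = (29873 + 8322) + (44408/9 - 11*(1 - 1*7)/3 - 5*(1 - 1*7)²/9) = 38195 + (44408/9 - 11*(1 - 7)/3 - 5*(1 - 7)²/9) = 38195 + (44408/9 - 11/3*(-6) - 5/9*(-6)²) = 38195 + (44408/9 + 22 - 5/9*36) = 38195 + (44408/9 + 22 - 20) = 38195 + 44426/9 = 388181/9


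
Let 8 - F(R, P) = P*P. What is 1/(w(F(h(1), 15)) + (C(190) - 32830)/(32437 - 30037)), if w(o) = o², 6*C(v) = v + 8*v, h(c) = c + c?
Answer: 480/22596211 ≈ 2.1243e-5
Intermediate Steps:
h(c) = 2*c
C(v) = 3*v/2 (C(v) = (v + 8*v)/6 = (9*v)/6 = 3*v/2)
F(R, P) = 8 - P² (F(R, P) = 8 - P*P = 8 - P²)
1/(w(F(h(1), 15)) + (C(190) - 32830)/(32437 - 30037)) = 1/((8 - 1*15²)² + ((3/2)*190 - 32830)/(32437 - 30037)) = 1/((8 - 1*225)² + (285 - 32830)/2400) = 1/((8 - 225)² - 32545*1/2400) = 1/((-217)² - 6509/480) = 1/(47089 - 6509/480) = 1/(22596211/480) = 480/22596211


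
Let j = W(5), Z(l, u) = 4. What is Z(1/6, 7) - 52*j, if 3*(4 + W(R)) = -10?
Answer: 1156/3 ≈ 385.33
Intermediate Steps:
W(R) = -22/3 (W(R) = -4 + (⅓)*(-10) = -4 - 10/3 = -22/3)
j = -22/3 ≈ -7.3333
Z(1/6, 7) - 52*j = 4 - 52*(-22/3) = 4 + 1144/3 = 1156/3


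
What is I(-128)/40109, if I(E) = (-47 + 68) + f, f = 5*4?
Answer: 41/40109 ≈ 0.0010222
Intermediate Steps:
f = 20
I(E) = 41 (I(E) = (-47 + 68) + 20 = 21 + 20 = 41)
I(-128)/40109 = 41/40109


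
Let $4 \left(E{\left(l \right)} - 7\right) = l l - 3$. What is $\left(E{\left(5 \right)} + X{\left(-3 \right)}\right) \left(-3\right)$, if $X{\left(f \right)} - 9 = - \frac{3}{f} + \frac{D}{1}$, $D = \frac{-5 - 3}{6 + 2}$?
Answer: $- \frac{129}{2} \approx -64.5$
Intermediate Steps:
$E{\left(l \right)} = \frac{25}{4} + \frac{l^{2}}{4}$ ($E{\left(l \right)} = 7 + \frac{l l - 3}{4} = 7 + \frac{l^{2} - 3}{4} = 7 + \frac{-3 + l^{2}}{4} = 7 + \left(- \frac{3}{4} + \frac{l^{2}}{4}\right) = \frac{25}{4} + \frac{l^{2}}{4}$)
$D = -1$ ($D = - \frac{8}{8} = \left(-8\right) \frac{1}{8} = -1$)
$X{\left(f \right)} = 8 - \frac{3}{f}$ ($X{\left(f \right)} = 9 - \left(1 + \frac{3}{f}\right) = 8 - \frac{3}{f}$)
$\left(E{\left(5 \right)} + X{\left(-3 \right)}\right) \left(-3\right) = \left(\left(\frac{25}{4} + \frac{5^{2}}{4}\right) + \left(8 - \frac{3}{-3}\right)\right) \left(-3\right) = \left(\left(\frac{25}{4} + \frac{1}{4} \cdot 25\right) + \left(8 - -1\right)\right) \left(-3\right) = \left(\left(\frac{25}{4} + \frac{25}{4}\right) + \left(8 + 1\right)\right) \left(-3\right) = \left(\frac{25}{2} + 9\right) \left(-3\right) = \frac{43}{2} \left(-3\right) = - \frac{129}{2}$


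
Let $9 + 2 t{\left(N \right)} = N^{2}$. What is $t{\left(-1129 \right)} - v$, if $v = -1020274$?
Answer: $1657590$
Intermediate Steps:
$t{\left(N \right)} = - \frac{9}{2} + \frac{N^{2}}{2}$
$t{\left(-1129 \right)} - v = \left(- \frac{9}{2} + \frac{\left(-1129\right)^{2}}{2}\right) - -1020274 = \left(- \frac{9}{2} + \frac{1}{2} \cdot 1274641\right) + 1020274 = \left(- \frac{9}{2} + \frac{1274641}{2}\right) + 1020274 = 637316 + 1020274 = 1657590$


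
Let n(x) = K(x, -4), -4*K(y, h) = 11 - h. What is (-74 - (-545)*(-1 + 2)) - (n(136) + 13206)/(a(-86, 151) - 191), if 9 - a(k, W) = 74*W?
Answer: 21447513/45424 ≈ 472.16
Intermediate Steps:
K(y, h) = -11/4 + h/4 (K(y, h) = -(11 - h)/4 = -11/4 + h/4)
n(x) = -15/4 (n(x) = -11/4 + (1/4)*(-4) = -11/4 - 1 = -15/4)
a(k, W) = 9 - 74*W
(-74 - (-545)*(-1 + 2)) - (n(136) + 13206)/(a(-86, 151) - 191) = (-74 - (-545)*(-1 + 2)) - (-15/4 + 13206)/((9 - 74*151) - 191) = (-74 - (-545)) - 52809/(4*((9 - 11174) - 191)) = (-74 - 109*(-5)) - 52809/(4*(-11165 - 191)) = (-74 + 545) - 52809/(4*(-11356)) = 471 - 52809*(-1)/(4*11356) = 471 - 1*(-52809/45424) = 471 + 52809/45424 = 21447513/45424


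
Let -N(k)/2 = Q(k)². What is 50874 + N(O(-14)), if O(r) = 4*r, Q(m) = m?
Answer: 44602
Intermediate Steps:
N(k) = -2*k²
50874 + N(O(-14)) = 50874 - 2*(4*(-14))² = 50874 - 2*(-56)² = 50874 - 2*3136 = 50874 - 6272 = 44602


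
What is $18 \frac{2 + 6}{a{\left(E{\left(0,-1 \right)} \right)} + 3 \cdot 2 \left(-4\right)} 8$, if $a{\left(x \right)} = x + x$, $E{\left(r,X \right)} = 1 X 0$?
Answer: $-48$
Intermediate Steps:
$E{\left(r,X \right)} = 0$ ($E{\left(r,X \right)} = 1 \cdot 0 = 0$)
$a{\left(x \right)} = 2 x$
$18 \frac{2 + 6}{a{\left(E{\left(0,-1 \right)} \right)} + 3 \cdot 2 \left(-4\right)} 8 = 18 \frac{2 + 6}{2 \cdot 0 + 3 \cdot 2 \left(-4\right)} 8 = 18 \frac{8}{0 + 6 \left(-4\right)} 8 = 18 \frac{8}{0 - 24} \cdot 8 = 18 \frac{8}{-24} \cdot 8 = 18 \cdot 8 \left(- \frac{1}{24}\right) 8 = 18 \left(- \frac{1}{3}\right) 8 = \left(-6\right) 8 = -48$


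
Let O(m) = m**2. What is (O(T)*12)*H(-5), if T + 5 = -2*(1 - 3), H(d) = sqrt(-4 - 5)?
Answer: 36*I ≈ 36.0*I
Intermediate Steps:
H(d) = 3*I (H(d) = sqrt(-9) = 3*I)
T = -1 (T = -5 - 2*(1 - 3) = -5 - 2*(-2) = -5 + 4 = -1)
(O(T)*12)*H(-5) = ((-1)**2*12)*(3*I) = (1*12)*(3*I) = 12*(3*I) = 36*I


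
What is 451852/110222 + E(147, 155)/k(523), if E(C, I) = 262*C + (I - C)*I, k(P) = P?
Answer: 2309041992/28823053 ≈ 80.111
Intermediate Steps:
E(C, I) = 262*C + I*(I - C)
451852/110222 + E(147, 155)/k(523) = 451852/110222 + (155² + 262*147 - 1*147*155)/523 = 451852*(1/110222) + (24025 + 38514 - 22785)*(1/523) = 225926/55111 + 39754*(1/523) = 225926/55111 + 39754/523 = 2309041992/28823053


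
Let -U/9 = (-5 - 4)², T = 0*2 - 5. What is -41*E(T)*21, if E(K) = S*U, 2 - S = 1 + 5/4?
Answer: -627669/4 ≈ -1.5692e+5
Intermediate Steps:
S = -¼ (S = 2 - (1 + 5/4) = 2 - 1*9/4 = 2 - 9/4 = -¼ ≈ -0.25000)
T = -5 (T = 0 - 5 = -5)
U = -729 (U = -9*(-5 - 4)² = -9*(-9)² = -9*81 = -729)
E(K) = 729/4 (E(K) = -¼*(-729) = 729/4)
-41*E(T)*21 = -41*729/4*21 = -29889/4*21 = -627669/4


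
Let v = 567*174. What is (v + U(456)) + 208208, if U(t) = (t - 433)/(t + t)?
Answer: 279861815/912 ≈ 3.0687e+5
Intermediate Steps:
v = 98658
U(t) = (-433 + t)/(2*t) (U(t) = (-433 + t)/((2*t)) = (-433 + t)*(1/(2*t)) = (-433 + t)/(2*t))
(v + U(456)) + 208208 = (98658 + (½)*(-433 + 456)/456) + 208208 = (98658 + (½)*(1/456)*23) + 208208 = (98658 + 23/912) + 208208 = 89976119/912 + 208208 = 279861815/912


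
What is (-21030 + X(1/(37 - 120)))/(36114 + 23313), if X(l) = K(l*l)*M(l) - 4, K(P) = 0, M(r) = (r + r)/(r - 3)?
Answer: -21034/59427 ≈ -0.35395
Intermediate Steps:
M(r) = 2*r/(-3 + r) (M(r) = (2*r)/(-3 + r) = 2*r/(-3 + r))
X(l) = -4 (X(l) = 0*(2*l/(-3 + l)) - 4 = 0 - 4 = -4)
(-21030 + X(1/(37 - 120)))/(36114 + 23313) = (-21030 - 4)/(36114 + 23313) = -21034/59427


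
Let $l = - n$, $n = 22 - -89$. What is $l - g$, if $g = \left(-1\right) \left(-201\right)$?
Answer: $-312$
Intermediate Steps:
$n = 111$ ($n = 22 + 89 = 111$)
$g = 201$
$l = -111$ ($l = \left(-1\right) 111 = -111$)
$l - g = -111 - 201 = -312$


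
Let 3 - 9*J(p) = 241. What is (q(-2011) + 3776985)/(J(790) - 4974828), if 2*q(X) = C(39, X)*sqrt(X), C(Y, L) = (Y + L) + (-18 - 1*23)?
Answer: -6798573/8954738 + 18117*I*sqrt(2011)/89547380 ≈ -0.75922 + 0.0090728*I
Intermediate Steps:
C(Y, L) = -41 + L + Y (C(Y, L) = (L + Y) + (-18 - 23) = (L + Y) - 41 = -41 + L + Y)
J(p) = -238/9 (J(p) = 1/3 - 1/9*241 = 1/3 - 241/9 = -238/9)
q(X) = sqrt(X)*(-2 + X)/2 (q(X) = ((-41 + X + 39)*sqrt(X))/2 = ((-2 + X)*sqrt(X))/2 = (sqrt(X)*(-2 + X))/2 = sqrt(X)*(-2 + X)/2)
(q(-2011) + 3776985)/(J(790) - 4974828) = (sqrt(-2011)*(-2 - 2011)/2 + 3776985)/(-238/9 - 4974828) = ((1/2)*(I*sqrt(2011))*(-2013) + 3776985)/(-44773690/9) = (-2013*I*sqrt(2011)/2 + 3776985)*(-9/44773690) = (3776985 - 2013*I*sqrt(2011)/2)*(-9/44773690) = -6798573/8954738 + 18117*I*sqrt(2011)/89547380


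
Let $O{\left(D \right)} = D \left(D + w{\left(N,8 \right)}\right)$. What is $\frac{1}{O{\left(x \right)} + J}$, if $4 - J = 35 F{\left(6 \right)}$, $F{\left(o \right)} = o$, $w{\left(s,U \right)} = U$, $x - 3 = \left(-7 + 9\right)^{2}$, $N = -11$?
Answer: $- \frac{1}{101} \approx -0.009901$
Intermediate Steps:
$x = 7$ ($x = 3 + \left(-7 + 9\right)^{2} = 3 + 2^{2} = 3 + 4 = 7$)
$O{\left(D \right)} = D \left(8 + D\right)$ ($O{\left(D \right)} = D \left(D + 8\right) = D \left(8 + D\right)$)
$J = -206$ ($J = 4 - 35 \cdot 6 = 4 - 210 = -206$)
$\frac{1}{O{\left(x \right)} + J} = \frac{1}{7 \left(8 + 7\right) - 206} = \frac{1}{7 \cdot 15 - 206} = \frac{1}{105 - 206} = \frac{1}{-101} = - \frac{1}{101}$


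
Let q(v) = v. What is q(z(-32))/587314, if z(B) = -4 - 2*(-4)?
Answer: 2/293657 ≈ 6.8107e-6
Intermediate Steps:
z(B) = 4 (z(B) = -4 + 8 = 4)
q(z(-32))/587314 = 4/587314 = 4*(1/587314) = 2/293657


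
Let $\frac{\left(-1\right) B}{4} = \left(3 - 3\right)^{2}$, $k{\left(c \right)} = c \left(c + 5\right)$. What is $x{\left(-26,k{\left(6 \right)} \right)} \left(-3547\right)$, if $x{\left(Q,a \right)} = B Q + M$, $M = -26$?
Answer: $92222$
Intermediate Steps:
$k{\left(c \right)} = c \left(5 + c\right)$
$B = 0$ ($B = - 4 \left(3 - 3\right)^{2} = - 4 \cdot 0^{2} = \left(-4\right) 0 = 0$)
$x{\left(Q,a \right)} = -26$ ($x{\left(Q,a \right)} = 0 Q - 26 = 0 - 26 = -26$)
$x{\left(-26,k{\left(6 \right)} \right)} \left(-3547\right) = \left(-26\right) \left(-3547\right) = 92222$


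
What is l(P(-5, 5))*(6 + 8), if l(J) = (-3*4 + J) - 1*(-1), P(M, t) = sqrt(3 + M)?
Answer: -154 + 14*I*sqrt(2) ≈ -154.0 + 19.799*I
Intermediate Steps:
l(J) = -11 + J (l(J) = (-12 + J) + 1 = -11 + J)
l(P(-5, 5))*(6 + 8) = (-11 + sqrt(3 - 5))*(6 + 8) = (-11 + sqrt(-2))*14 = (-11 + I*sqrt(2))*14 = -154 + 14*I*sqrt(2)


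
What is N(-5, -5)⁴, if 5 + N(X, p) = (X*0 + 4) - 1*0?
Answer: 1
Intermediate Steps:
N(X, p) = -1 (N(X, p) = -5 + ((X*0 + 4) - 1*0) = -5 + ((0 + 4) + 0) = -5 + (4 + 0) = -5 + 4 = -1)
N(-5, -5)⁴ = (-1)⁴ = 1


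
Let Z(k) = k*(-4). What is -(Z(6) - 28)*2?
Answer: 104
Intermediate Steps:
Z(k) = -4*k
-(Z(6) - 28)*2 = -(-4*6 - 28)*2 = -(-24 - 28)*2 = -(-52)*2 = -1*(-104) = 104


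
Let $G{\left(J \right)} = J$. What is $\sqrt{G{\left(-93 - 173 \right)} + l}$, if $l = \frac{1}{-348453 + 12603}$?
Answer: $\frac{i \sqrt{1200141180834}}{67170} \approx 16.31 i$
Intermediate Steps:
$l = - \frac{1}{335850}$ ($l = \frac{1}{-335850} = - \frac{1}{335850} \approx -2.9775 \cdot 10^{-6}$)
$\sqrt{G{\left(-93 - 173 \right)} + l} = \sqrt{\left(-93 - 173\right) - \frac{1}{335850}} = \sqrt{-266 - \frac{1}{335850}} = \sqrt{- \frac{89336101}{335850}} = \frac{i \sqrt{1200141180834}}{67170}$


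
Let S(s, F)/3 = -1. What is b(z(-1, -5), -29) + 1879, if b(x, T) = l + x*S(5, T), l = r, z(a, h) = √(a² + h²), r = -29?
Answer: 1850 - 3*√26 ≈ 1834.7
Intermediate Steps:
S(s, F) = -3 (S(s, F) = 3*(-1) = -3)
l = -29
b(x, T) = -29 - 3*x (b(x, T) = -29 + x*(-3) = -29 - 3*x)
b(z(-1, -5), -29) + 1879 = (-29 - 3*√((-1)² + (-5)²)) + 1879 = (-29 - 3*√(1 + 25)) + 1879 = (-29 - 3*√26) + 1879 = 1850 - 3*√26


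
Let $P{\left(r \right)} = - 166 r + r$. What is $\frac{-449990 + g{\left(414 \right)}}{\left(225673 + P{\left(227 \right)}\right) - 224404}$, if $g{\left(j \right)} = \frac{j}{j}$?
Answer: $\frac{449989}{36186} \approx 12.435$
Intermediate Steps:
$P{\left(r \right)} = - 165 r$
$g{\left(j \right)} = 1$
$\frac{-449990 + g{\left(414 \right)}}{\left(225673 + P{\left(227 \right)}\right) - 224404} = \frac{-449990 + 1}{\left(225673 - 37455\right) - 224404} = - \frac{449989}{\left(225673 - 37455\right) - 224404} = - \frac{449989}{188218 - 224404} = - \frac{449989}{-36186} = \left(-449989\right) \left(- \frac{1}{36186}\right) = \frac{449989}{36186}$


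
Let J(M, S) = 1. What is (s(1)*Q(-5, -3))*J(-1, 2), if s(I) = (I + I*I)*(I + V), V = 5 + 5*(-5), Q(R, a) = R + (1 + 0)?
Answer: 152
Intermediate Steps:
Q(R, a) = 1 + R (Q(R, a) = R + 1 = 1 + R)
V = -20 (V = 5 - 25 = -20)
s(I) = (-20 + I)*(I + I**2) (s(I) = (I + I*I)*(I - 20) = (I + I**2)*(-20 + I) = (-20 + I)*(I + I**2))
(s(1)*Q(-5, -3))*J(-1, 2) = ((1*(-20 + 1**2 - 19*1))*(1 - 5))*1 = ((1*(-20 + 1 - 19))*(-4))*1 = ((1*(-38))*(-4))*1 = -38*(-4)*1 = 152*1 = 152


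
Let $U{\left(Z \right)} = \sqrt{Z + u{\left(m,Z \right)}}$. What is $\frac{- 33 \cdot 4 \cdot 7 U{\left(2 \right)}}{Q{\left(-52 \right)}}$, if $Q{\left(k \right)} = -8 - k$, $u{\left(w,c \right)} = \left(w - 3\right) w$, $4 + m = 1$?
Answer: $- 42 \sqrt{5} \approx -93.915$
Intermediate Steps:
$m = -3$ ($m = -4 + 1 = -3$)
$u{\left(w,c \right)} = w \left(-3 + w\right)$ ($u{\left(w,c \right)} = \left(-3 + w\right) w = w \left(-3 + w\right)$)
$U{\left(Z \right)} = \sqrt{18 + Z}$ ($U{\left(Z \right)} = \sqrt{Z - 3 \left(-3 - 3\right)} = \sqrt{Z - -18} = \sqrt{Z + 18} = \sqrt{18 + Z}$)
$\frac{- 33 \cdot 4 \cdot 7 U{\left(2 \right)}}{Q{\left(-52 \right)}} = \frac{- 33 \cdot 4 \cdot 7 \sqrt{18 + 2}}{-8 - -52} = \frac{\left(-33\right) 28 \sqrt{20}}{-8 + 52} = \frac{\left(-924\right) 2 \sqrt{5}}{44} = - 1848 \sqrt{5} \cdot \frac{1}{44} = - 42 \sqrt{5}$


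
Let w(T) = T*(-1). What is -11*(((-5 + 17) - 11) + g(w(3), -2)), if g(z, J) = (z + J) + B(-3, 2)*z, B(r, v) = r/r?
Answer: 77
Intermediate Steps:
w(T) = -T
B(r, v) = 1
g(z, J) = J + 2*z (g(z, J) = (z + J) + 1*z = (J + z) + z = J + 2*z)
-11*(((-5 + 17) - 11) + g(w(3), -2)) = -11*(((-5 + 17) - 11) + (-2 + 2*(-1*3))) = -11*((12 - 11) + (-2 + 2*(-3))) = -11*(1 + (-2 - 6)) = -11*(1 - 8) = -11*(-7) = 77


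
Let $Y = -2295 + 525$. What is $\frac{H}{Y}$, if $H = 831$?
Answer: $- \frac{277}{590} \approx -0.46949$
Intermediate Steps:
$Y = -1770$
$\frac{H}{Y} = \frac{831}{-1770} = 831 \left(- \frac{1}{1770}\right) = - \frac{277}{590}$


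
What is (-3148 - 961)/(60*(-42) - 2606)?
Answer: 4109/5126 ≈ 0.80160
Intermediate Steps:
(-3148 - 961)/(60*(-42) - 2606) = -4109/(-2520 - 2606) = -4109/(-5126) = -4109*(-1/5126) = 4109/5126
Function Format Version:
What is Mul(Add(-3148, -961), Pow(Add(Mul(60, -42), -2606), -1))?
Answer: Rational(4109, 5126) ≈ 0.80160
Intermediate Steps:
Mul(Add(-3148, -961), Pow(Add(Mul(60, -42), -2606), -1)) = Mul(-4109, Pow(Add(-2520, -2606), -1)) = Mul(-4109, Pow(-5126, -1)) = Mul(-4109, Rational(-1, 5126)) = Rational(4109, 5126)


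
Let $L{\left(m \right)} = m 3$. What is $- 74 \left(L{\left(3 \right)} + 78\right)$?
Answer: $-6438$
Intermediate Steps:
$L{\left(m \right)} = 3 m$
$- 74 \left(L{\left(3 \right)} + 78\right) = - 74 \left(3 \cdot 3 + 78\right) = - 74 \left(9 + 78\right) = \left(-74\right) 87 = -6438$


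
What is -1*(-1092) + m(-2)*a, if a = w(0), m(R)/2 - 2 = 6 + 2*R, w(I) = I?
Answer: 1092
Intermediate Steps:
m(R) = 16 + 4*R (m(R) = 4 + 2*(6 + 2*R) = 4 + (12 + 4*R) = 16 + 4*R)
a = 0
-1*(-1092) + m(-2)*a = -1*(-1092) + (16 + 4*(-2))*0 = 1092 + (16 - 8)*0 = 1092 + 8*0 = 1092 + 0 = 1092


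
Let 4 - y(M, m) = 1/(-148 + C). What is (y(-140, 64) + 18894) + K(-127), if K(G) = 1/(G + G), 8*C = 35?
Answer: 5515306591/291846 ≈ 18898.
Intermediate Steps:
C = 35/8 (C = (⅛)*35 = 35/8 ≈ 4.3750)
K(G) = 1/(2*G)
y(M, m) = 4604/1149 (y(M, m) = 4 - 1/(-148 + 35/8) = 4 - 1/(-1149/8) = 4 - 1*(-8/1149) = 4 + 8/1149 = 4604/1149)
(y(-140, 64) + 18894) + K(-127) = (4604/1149 + 18894) + (½)/(-127) = 21713810/1149 + (½)*(-1/127) = 21713810/1149 - 1/254 = 5515306591/291846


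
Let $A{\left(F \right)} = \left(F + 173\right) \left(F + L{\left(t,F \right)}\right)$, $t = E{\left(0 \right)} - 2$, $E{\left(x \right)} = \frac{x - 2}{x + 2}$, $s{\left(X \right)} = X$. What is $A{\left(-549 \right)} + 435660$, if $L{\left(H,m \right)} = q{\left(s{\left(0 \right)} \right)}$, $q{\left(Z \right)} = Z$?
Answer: $642084$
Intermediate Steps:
$E{\left(x \right)} = \frac{-2 + x}{2 + x}$
$t = -3$ ($t = \frac{-2 + 0}{2 + 0} - 2 = \frac{1}{2} \left(-2\right) - 2 = -1 - 2 = -3$)
$L{\left(H,m \right)} = 0$
$A{\left(F \right)} = F \left(173 + F\right)$ ($A{\left(F \right)} = \left(F + 173\right) \left(F + 0\right) = \left(173 + F\right) F = F \left(173 + F\right)$)
$A{\left(-549 \right)} + 435660 = - 549 \left(173 - 549\right) + 435660 = \left(-549\right) \left(-376\right) + 435660 = 206424 + 435660 = 642084$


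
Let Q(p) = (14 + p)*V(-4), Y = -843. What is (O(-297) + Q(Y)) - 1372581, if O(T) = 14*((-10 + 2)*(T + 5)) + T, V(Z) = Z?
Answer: -1336858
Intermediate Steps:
Q(p) = -56 - 4*p (Q(p) = (14 + p)*(-4) = -56 - 4*p)
O(T) = -560 - 111*T (O(T) = 14*(-8*(5 + T)) + T = 14*(-40 - 8*T) + T = (-560 - 112*T) + T = -560 - 111*T)
(O(-297) + Q(Y)) - 1372581 = ((-560 - 111*(-297)) + (-56 - 4*(-843))) - 1372581 = ((-560 + 32967) + (-56 + 3372)) - 1372581 = (32407 + 3316) - 1372581 = 35723 - 1372581 = -1336858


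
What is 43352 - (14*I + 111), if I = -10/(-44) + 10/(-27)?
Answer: 12843172/297 ≈ 43243.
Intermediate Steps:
I = -85/594 (I = -10*(-1/44) + 10*(-1/27) = 5/22 - 10/27 = -85/594 ≈ -0.14310)
43352 - (14*I + 111) = 43352 - (14*(-85/594) + 111) = 43352 - (-595/297 + 111) = 43352 - 1*32372/297 = 43352 - 32372/297 = 12843172/297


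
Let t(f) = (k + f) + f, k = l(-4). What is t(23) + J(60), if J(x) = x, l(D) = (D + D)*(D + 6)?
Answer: 90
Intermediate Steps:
l(D) = 2*D*(6 + D) (l(D) = (2*D)*(6 + D) = 2*D*(6 + D))
k = -16 (k = 2*(-4)*(6 - 4) = 2*(-4)*2 = -16)
t(f) = -16 + 2*f (t(f) = (-16 + f) + f = -16 + 2*f)
t(23) + J(60) = (-16 + 2*23) + 60 = (-16 + 46) + 60 = 30 + 60 = 90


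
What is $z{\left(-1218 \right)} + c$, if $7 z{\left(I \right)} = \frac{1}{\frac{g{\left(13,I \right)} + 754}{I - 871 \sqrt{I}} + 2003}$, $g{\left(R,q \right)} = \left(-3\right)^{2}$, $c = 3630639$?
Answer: $\frac{1037006502119555400141}{285626442645271} - \frac{7303 i \sqrt{1218}}{285626442645271} \approx 3.6306 \cdot 10^{6} - 8.9233 \cdot 10^{-10} i$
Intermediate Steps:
$g{\left(R,q \right)} = 9$
$z{\left(I \right)} = \frac{1}{7 \left(2003 + \frac{763}{I - 871 \sqrt{I}}\right)}$ ($z{\left(I \right)} = \frac{1}{7 \left(\frac{9 + 754}{I - 871 \sqrt{I}} + 2003\right)} = \frac{1}{7 \left(\frac{763}{I - 871 \sqrt{I}} + 2003\right)} = \frac{1}{7 \left(2003 + \frac{763}{I - 871 \sqrt{I}}\right)}$)
$z{\left(-1218 \right)} + c = \frac{-1218 - 871 \sqrt{-1218}}{7 \left(763 - 1744613 \sqrt{-1218} + 2003 \left(-1218\right)\right)} + 3630639 = \frac{-1218 - 871 i \sqrt{1218}}{7 \left(763 - 1744613 i \sqrt{1218} - 2439654\right)} + 3630639 = \frac{-1218 - 871 i \sqrt{1218}}{7 \left(-2438891 - 1744613 i \sqrt{1218}\right)} + 3630639 = 3630639 + \frac{-1218 - 871 i \sqrt{1218}}{7 \left(-2438891 - 1744613 i \sqrt{1218}\right)}$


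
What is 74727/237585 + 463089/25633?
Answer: 37312825752/2030005435 ≈ 18.381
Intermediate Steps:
74727/237585 + 463089/25633 = 74727*(1/237585) + 463089*(1/25633) = 24909/79195 + 463089/25633 = 37312825752/2030005435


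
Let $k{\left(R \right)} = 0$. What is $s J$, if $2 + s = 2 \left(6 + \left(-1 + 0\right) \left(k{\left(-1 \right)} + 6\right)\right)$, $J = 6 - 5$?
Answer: $-2$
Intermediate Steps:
$J = 1$ ($J = 6 - 5 = 1$)
$s = -2$ ($s = -2 + 2 \left(6 + \left(-1 + 0\right) \left(0 + 6\right)\right) = -2 + 2 \left(6 - 6\right) = -2 + 2 \cdot 0 = -2 + 0 = -2$)
$s J = \left(-2\right) 1 = -2$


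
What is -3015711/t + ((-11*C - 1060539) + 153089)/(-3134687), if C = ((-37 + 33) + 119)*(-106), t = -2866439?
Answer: 11670099332497/8985389069593 ≈ 1.2988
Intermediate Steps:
C = -12190 (C = (-4 + 119)*(-106) = 115*(-106) = -12190)
-3015711/t + ((-11*C - 1060539) + 153089)/(-3134687) = -3015711/(-2866439) + ((-11*(-12190) - 1060539) + 153089)/(-3134687) = -3015711*(-1/2866439) + ((134090 - 1060539) + 153089)*(-1/3134687) = 3015711/2866439 + (-926449 + 153089)*(-1/3134687) = 3015711/2866439 - 773360*(-1/3134687) = 3015711/2866439 + 773360/3134687 = 11670099332497/8985389069593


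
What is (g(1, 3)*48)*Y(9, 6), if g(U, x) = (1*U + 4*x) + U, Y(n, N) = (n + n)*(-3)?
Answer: -36288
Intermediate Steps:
Y(n, N) = -6*n (Y(n, N) = (2*n)*(-3) = -6*n)
g(U, x) = 2*U + 4*x (g(U, x) = (U + 4*x) + U = 2*U + 4*x)
(g(1, 3)*48)*Y(9, 6) = ((2*1 + 4*3)*48)*(-6*9) = ((2 + 12)*48)*(-54) = (14*48)*(-54) = 672*(-54) = -36288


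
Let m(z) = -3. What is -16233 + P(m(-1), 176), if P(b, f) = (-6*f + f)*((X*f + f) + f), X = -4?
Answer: 293527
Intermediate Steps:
P(b, f) = 10*f**2 (P(b, f) = (-6*f + f)*((-4*f + f) + f) = (-5*f)*(-3*f + f) = (-5*f)*(-2*f) = 10*f**2)
-16233 + P(m(-1), 176) = -16233 + 10*176**2 = -16233 + 10*30976 = -16233 + 309760 = 293527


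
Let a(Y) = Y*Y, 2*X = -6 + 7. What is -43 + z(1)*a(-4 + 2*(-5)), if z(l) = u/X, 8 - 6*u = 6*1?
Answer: 263/3 ≈ 87.667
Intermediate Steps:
X = 1/2 (X = (-6 + 7)/2 = (1/2)*1 = 1/2 ≈ 0.50000)
u = 1/3 (u = 4/3 - 1 = 1/3 ≈ 0.33333)
a(Y) = Y**2
z(l) = 2/3 (z(l) = 1/(3*(1/2)) = (1/3)*2 = 2/3)
-43 + z(1)*a(-4 + 2*(-5)) = -43 + 2*(-4 + 2*(-5))**2/3 = -43 + 2*(-4 - 10)**2/3 = -43 + (2/3)*(-14)**2 = -43 + (2/3)*196 = -43 + 392/3 = 263/3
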